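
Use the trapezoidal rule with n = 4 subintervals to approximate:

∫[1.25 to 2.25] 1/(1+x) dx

f(x) = 1/(1+x)
a = 1.25, b = 2.25, n = 4
h = (b - a)/n = 0.250000

Trapezoidal rule: (h/2)[f(x₀) + 2f(x₁) + 2f(x₂) + ... + f(xₙ)]

x_0 = 1.2500, f(x_0) = 0.444444, coefficient = 1
x_1 = 1.5000, f(x_1) = 0.400000, coefficient = 2
x_2 = 1.7500, f(x_2) = 0.363636, coefficient = 2
x_3 = 2.0000, f(x_3) = 0.333333, coefficient = 2
x_4 = 2.2500, f(x_4) = 0.307692, coefficient = 1

I ≈ (0.250000/2) × 2.946076 = 0.368260
Exact value: 0.367725
Error: 0.000535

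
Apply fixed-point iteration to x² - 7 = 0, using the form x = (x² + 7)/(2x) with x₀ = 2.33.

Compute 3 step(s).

Equation: x² - 7 = 0
Fixed-point form: x = (x² + 7)/(2x)
x₀ = 2.33

x_1 = g(2.330000) = 2.667146
x_2 = g(2.667146) = 2.645837
x_3 = g(2.645837) = 2.645751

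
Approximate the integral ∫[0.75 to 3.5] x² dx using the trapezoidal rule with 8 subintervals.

f(x) = x²
a = 0.75, b = 3.5, n = 8
h = (b - a)/n = 0.343750

Trapezoidal rule: (h/2)[f(x₀) + 2f(x₁) + 2f(x₂) + ... + f(xₙ)]

x_0 = 0.7500, f(x_0) = 0.562500, coefficient = 1
x_1 = 1.0938, f(x_1) = 1.196289, coefficient = 2
x_2 = 1.4375, f(x_2) = 2.066406, coefficient = 2
x_3 = 1.7812, f(x_3) = 3.172852, coefficient = 2
x_4 = 2.1250, f(x_4) = 4.515625, coefficient = 2
x_5 = 2.4688, f(x_5) = 6.094727, coefficient = 2
x_6 = 2.8125, f(x_6) = 7.910156, coefficient = 2
x_7 = 3.1562, f(x_7) = 9.961914, coefficient = 2
x_8 = 3.5000, f(x_8) = 12.250000, coefficient = 1

I ≈ (0.343750/2) × 82.648438 = 14.205200
Exact value: 14.151042
Error: 0.054159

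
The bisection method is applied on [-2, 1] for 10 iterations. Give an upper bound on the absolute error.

Bisection error bound: |error| ≤ (b-a)/2^n
|error| ≤ (1 - (-2))/2^10 = 3/2^10
|error| ≤ 0.0029296875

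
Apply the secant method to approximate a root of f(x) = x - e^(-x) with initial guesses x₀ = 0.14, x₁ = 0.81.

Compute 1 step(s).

f(x) = x - e^(-x)
x₀ = 0.14, x₁ = 0.81

Secant formula: x_{n+1} = x_n - f(x_n)(x_n - x_{n-1})/(f(x_n) - f(x_{n-1}))

Iteration 1:
  f(0.140000) = -0.729358
  f(0.810000) = 0.365142
  x_2 = 0.810000 - 0.365142×(0.810000 - 0.140000)/(0.365142 - (-0.729358))
       = 0.586478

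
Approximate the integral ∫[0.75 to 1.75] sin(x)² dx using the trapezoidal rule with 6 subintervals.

f(x) = sin(x)²
a = 0.75, b = 1.75, n = 6
h = (b - a)/n = 0.166667

Trapezoidal rule: (h/2)[f(x₀) + 2f(x₁) + 2f(x₂) + ... + f(xₙ)]

x_0 = 0.7500, f(x_0) = 0.464631, coefficient = 1
x_1 = 0.9167, f(x_1) = 0.629766, coefficient = 2
x_2 = 1.0833, f(x_2) = 0.780615, coefficient = 2
x_3 = 1.2500, f(x_3) = 0.900572, coefficient = 2
x_4 = 1.4167, f(x_4) = 0.976432, coefficient = 2
x_5 = 1.5833, f(x_5) = 0.999843, coefficient = 2
x_6 = 1.7500, f(x_6) = 0.968228, coefficient = 1

I ≈ (0.166667/2) × 10.007313 = 0.833943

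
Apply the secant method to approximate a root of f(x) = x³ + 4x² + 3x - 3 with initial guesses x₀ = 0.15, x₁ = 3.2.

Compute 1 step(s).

f(x) = x³ + 4x² + 3x - 3
x₀ = 0.15, x₁ = 3.2

Secant formula: x_{n+1} = x_n - f(x_n)(x_n - x_{n-1})/(f(x_n) - f(x_{n-1}))

Iteration 1:
  f(0.150000) = -2.456625
  f(3.200000) = 80.328000
  x_2 = 3.200000 - 80.328000×(3.200000 - 0.150000)/(80.328000 - (-2.456625))
       = 0.240508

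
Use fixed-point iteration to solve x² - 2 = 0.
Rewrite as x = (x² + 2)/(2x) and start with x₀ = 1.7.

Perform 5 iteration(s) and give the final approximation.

Equation: x² - 2 = 0
Fixed-point form: x = (x² + 2)/(2x)
x₀ = 1.7

x_1 = g(1.700000) = 1.438235
x_2 = g(1.438235) = 1.414414
x_3 = g(1.414414) = 1.414214
x_4 = g(1.414214) = 1.414214
x_5 = g(1.414214) = 1.414214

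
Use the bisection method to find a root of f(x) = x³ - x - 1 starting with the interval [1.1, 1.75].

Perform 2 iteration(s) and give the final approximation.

f(x) = x³ - x - 1
Initial interval: [1.1, 1.75]

Iteration 1:
  c_1 = (1.100000 + 1.750000)/2 = 1.425000
  f(c_1) = f(1.425000) = 0.468641
  f(a) × f(c) < 0, new interval: [1.100000, 1.425000]
Iteration 2:
  c_2 = (1.100000 + 1.425000)/2 = 1.262500
  f(c_2) = f(1.262500) = -0.250193
  f(a) × f(c) ≥ 0, new interval: [1.262500, 1.425000]

After 2 iteration(s), the approximation is c_2 = 1.262500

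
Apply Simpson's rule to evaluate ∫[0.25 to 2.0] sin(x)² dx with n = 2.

f(x) = sin(x)²
a = 0.25, b = 2.0, n = 2
h = (b - a)/n = 0.875000

Simpson's rule: (h/3)[f(x₀) + 4f(x₁) + 2f(x₂) + ... + f(xₙ)]

x_0 = 0.2500, f(x_0) = 0.061209, coefficient = 1
x_1 = 1.1250, f(x_1) = 0.814087, coefficient = 4
x_2 = 2.0000, f(x_2) = 0.826822, coefficient = 1

I ≈ (0.875000/3) × 4.144378 = 1.208777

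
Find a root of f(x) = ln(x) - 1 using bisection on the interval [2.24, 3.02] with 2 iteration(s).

f(x) = ln(x) - 1
Initial interval: [2.24, 3.02]

Iteration 1:
  c_1 = (2.240000 + 3.020000)/2 = 2.630000
  f(c_1) = f(2.630000) = -0.033016
  f(a) × f(c) ≥ 0, new interval: [2.630000, 3.020000]
Iteration 2:
  c_2 = (2.630000 + 3.020000)/2 = 2.825000
  f(c_2) = f(2.825000) = 0.038508
  f(a) × f(c) < 0, new interval: [2.630000, 2.825000]

After 2 iteration(s), the approximation is c_2 = 2.825000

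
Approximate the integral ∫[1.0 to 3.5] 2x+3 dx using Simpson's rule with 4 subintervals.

f(x) = 2x+3
a = 1.0, b = 3.5, n = 4
h = (b - a)/n = 0.625000

Simpson's rule: (h/3)[f(x₀) + 4f(x₁) + 2f(x₂) + ... + f(xₙ)]

x_0 = 1.0000, f(x_0) = 5.000000, coefficient = 1
x_1 = 1.6250, f(x_1) = 6.250000, coefficient = 4
x_2 = 2.2500, f(x_2) = 7.500000, coefficient = 2
x_3 = 2.8750, f(x_3) = 8.750000, coefficient = 4
x_4 = 3.5000, f(x_4) = 10.000000, coefficient = 1

I ≈ (0.625000/3) × 90.000000 = 18.750000
Exact value: 18.750000
Error: 0.000000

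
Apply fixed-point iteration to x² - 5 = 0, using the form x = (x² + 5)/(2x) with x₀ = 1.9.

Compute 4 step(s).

Equation: x² - 5 = 0
Fixed-point form: x = (x² + 5)/(2x)
x₀ = 1.9

x_1 = g(1.900000) = 2.265789
x_2 = g(2.265789) = 2.236263
x_3 = g(2.236263) = 2.236068
x_4 = g(2.236068) = 2.236068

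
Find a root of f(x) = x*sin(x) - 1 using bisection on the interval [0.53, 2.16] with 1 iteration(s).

f(x) = x*sin(x) - 1
Initial interval: [0.53, 2.16]

Iteration 1:
  c_1 = (0.530000 + 2.160000)/2 = 1.345000
  f(c_1) = f(1.345000) = 0.310859
  f(a) × f(c) < 0, new interval: [0.530000, 1.345000]

After 1 iteration(s), the approximation is c_1 = 1.345000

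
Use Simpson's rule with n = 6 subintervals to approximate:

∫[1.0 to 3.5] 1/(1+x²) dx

f(x) = 1/(1+x²)
a = 1.0, b = 3.5, n = 6
h = (b - a)/n = 0.416667

Simpson's rule: (h/3)[f(x₀) + 4f(x₁) + 2f(x₂) + ... + f(xₙ)]

x_0 = 1.0000, f(x_0) = 0.500000, coefficient = 1
x_1 = 1.4167, f(x_1) = 0.332564, coefficient = 4
x_2 = 1.8333, f(x_2) = 0.229299, coefficient = 2
x_3 = 2.2500, f(x_3) = 0.164948, coefficient = 4
x_4 = 2.6667, f(x_4) = 0.123288, coefficient = 2
x_5 = 3.0833, f(x_5) = 0.095175, coefficient = 4
x_6 = 3.5000, f(x_6) = 0.075472, coefficient = 1

I ≈ (0.416667/3) × 3.651394 = 0.507138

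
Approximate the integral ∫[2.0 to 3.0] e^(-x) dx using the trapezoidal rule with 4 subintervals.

f(x) = e^(-x)
a = 2.0, b = 3.0, n = 4
h = (b - a)/n = 0.250000

Trapezoidal rule: (h/2)[f(x₀) + 2f(x₁) + 2f(x₂) + ... + f(xₙ)]

x_0 = 2.0000, f(x_0) = 0.135335, coefficient = 1
x_1 = 2.2500, f(x_1) = 0.105399, coefficient = 2
x_2 = 2.5000, f(x_2) = 0.082085, coefficient = 2
x_3 = 2.7500, f(x_3) = 0.063928, coefficient = 2
x_4 = 3.0000, f(x_4) = 0.049787, coefficient = 1

I ≈ (0.250000/2) × 0.687947 = 0.085993
Exact value: 0.085548
Error: 0.000445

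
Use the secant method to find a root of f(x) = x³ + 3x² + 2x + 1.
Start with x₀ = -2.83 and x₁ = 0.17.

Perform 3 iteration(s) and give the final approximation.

f(x) = x³ + 3x² + 2x + 1
x₀ = -2.83, x₁ = 0.17

Secant formula: x_{n+1} = x_n - f(x_n)(x_n - x_{n-1})/(f(x_n) - f(x_{n-1}))

Iteration 1:
  f(-2.830000) = -3.298487
  f(0.170000) = 1.431613
  x_2 = 0.170000 - 1.431613×(0.170000 - (-2.830000))/(1.431613 - (-3.298487))
       = -0.737981
Iteration 2:
  f(0.170000) = 1.431613
  f(-0.737981) = 0.755969
  x_3 = -0.737981 - 0.755969×(-0.737981 - 0.170000)/(0.755969 - 1.431613)
       = -1.753909
Iteration 3:
  f(-0.737981) = 0.755969
  f(-1.753909) = 1.325403
  x_4 = -1.753909 - 1.325403×(-1.753909 - (-0.737981))/(1.325403 - 0.755969)
       = 0.610746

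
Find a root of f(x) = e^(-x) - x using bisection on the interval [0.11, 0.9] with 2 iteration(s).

f(x) = e^(-x) - x
Initial interval: [0.11, 0.9]

Iteration 1:
  c_1 = (0.110000 + 0.900000)/2 = 0.505000
  f(c_1) = f(0.505000) = 0.098506
  f(a) × f(c) ≥ 0, new interval: [0.505000, 0.900000]
Iteration 2:
  c_2 = (0.505000 + 0.900000)/2 = 0.702500
  f(c_2) = f(0.702500) = -0.207155
  f(a) × f(c) < 0, new interval: [0.505000, 0.702500]

After 2 iteration(s), the approximation is c_2 = 0.702500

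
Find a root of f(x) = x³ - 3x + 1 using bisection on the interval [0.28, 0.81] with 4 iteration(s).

f(x) = x³ - 3x + 1
Initial interval: [0.28, 0.81]

Iteration 1:
  c_1 = (0.280000 + 0.810000)/2 = 0.545000
  f(c_1) = f(0.545000) = -0.473121
  f(a) × f(c) < 0, new interval: [0.280000, 0.545000]
Iteration 2:
  c_2 = (0.280000 + 0.545000)/2 = 0.412500
  f(c_2) = f(0.412500) = -0.167311
  f(a) × f(c) < 0, new interval: [0.280000, 0.412500]
Iteration 3:
  c_3 = (0.280000 + 0.412500)/2 = 0.346250
  f(c_3) = f(0.346250) = 0.002762
  f(a) × f(c) ≥ 0, new interval: [0.346250, 0.412500]
Iteration 4:
  c_4 = (0.346250 + 0.412500)/2 = 0.379375
  f(c_4) = f(0.379375) = -0.083523
  f(a) × f(c) < 0, new interval: [0.346250, 0.379375]

After 4 iteration(s), the approximation is c_4 = 0.379375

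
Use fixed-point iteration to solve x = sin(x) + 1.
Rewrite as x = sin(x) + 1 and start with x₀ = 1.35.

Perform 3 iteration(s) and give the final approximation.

Equation: x = sin(x) + 1
Fixed-point form: x = sin(x) + 1
x₀ = 1.35

x_1 = g(1.350000) = 1.975723
x_2 = g(1.975723) = 1.919131
x_3 = g(1.919131) = 1.939942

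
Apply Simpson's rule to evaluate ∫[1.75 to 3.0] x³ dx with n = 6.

f(x) = x³
a = 1.75, b = 3.0, n = 6
h = (b - a)/n = 0.208333

Simpson's rule: (h/3)[f(x₀) + 4f(x₁) + 2f(x₂) + ... + f(xₙ)]

x_0 = 1.7500, f(x_0) = 5.359375, coefficient = 1
x_1 = 1.9583, f(x_1) = 7.510344, coefficient = 4
x_2 = 2.1667, f(x_2) = 10.171296, coefficient = 2
x_3 = 2.3750, f(x_3) = 13.396484, coefficient = 4
x_4 = 2.5833, f(x_4) = 17.240162, coefficient = 2
x_5 = 2.7917, f(x_5) = 21.756583, coefficient = 4
x_6 = 3.0000, f(x_6) = 27.000000, coefficient = 1

I ≈ (0.208333/3) × 257.835938 = 17.905273
Exact value: 17.905273
Error: 0.000000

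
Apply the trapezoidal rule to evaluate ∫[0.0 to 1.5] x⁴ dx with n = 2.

f(x) = x⁴
a = 0.0, b = 1.5, n = 2
h = (b - a)/n = 0.750000

Trapezoidal rule: (h/2)[f(x₀) + 2f(x₁) + 2f(x₂) + ... + f(xₙ)]

x_0 = 0.0000, f(x_0) = 0.000000, coefficient = 1
x_1 = 0.7500, f(x_1) = 0.316406, coefficient = 2
x_2 = 1.5000, f(x_2) = 5.062500, coefficient = 1

I ≈ (0.750000/2) × 5.695312 = 2.135742
Exact value: 1.518750
Error: 0.616992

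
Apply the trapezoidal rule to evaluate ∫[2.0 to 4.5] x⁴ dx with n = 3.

f(x) = x⁴
a = 2.0, b = 4.5, n = 3
h = (b - a)/n = 0.833333

Trapezoidal rule: (h/2)[f(x₀) + 2f(x₁) + 2f(x₂) + ... + f(xₙ)]

x_0 = 2.0000, f(x_0) = 16.000000, coefficient = 1
x_1 = 2.8333, f(x_1) = 64.445216, coefficient = 2
x_2 = 3.6667, f(x_2) = 180.753086, coefficient = 2
x_3 = 4.5000, f(x_3) = 410.062500, coefficient = 1

I ≈ (0.833333/2) × 916.459105 = 381.857960
Exact value: 362.656250
Error: 19.201710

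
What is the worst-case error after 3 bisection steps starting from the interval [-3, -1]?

Bisection error bound: |error| ≤ (b-a)/2^n
|error| ≤ (-1 - (-3))/2^3 = 2/2^3
|error| ≤ 0.2500000000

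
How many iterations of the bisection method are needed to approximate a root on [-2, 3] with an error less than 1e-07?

We need (b-a)/2^n ≤ 1e-07
(3 - (-2))/2^n ≤ 1e-07
5/2^n ≤ 1e-07
2^n ≥ 50000000
n ≥ log₂(50000000) = 25.58
n ≥ 26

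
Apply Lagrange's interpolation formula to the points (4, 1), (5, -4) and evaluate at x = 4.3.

Lagrange interpolation formula:
P(x) = Σ yᵢ × Lᵢ(x)
where Lᵢ(x) = Π_{j≠i} (x - xⱼ)/(xᵢ - xⱼ)

L_0(4.3) = (4.3 - 5)/(4 - 5) = 0.700000
L_1(4.3) = (4.3 - 4)/(5 - 4) = 0.300000

P(4.3) = 1×L_0(4.3) + (-4)×L_1(4.3)
P(4.3) = -0.500000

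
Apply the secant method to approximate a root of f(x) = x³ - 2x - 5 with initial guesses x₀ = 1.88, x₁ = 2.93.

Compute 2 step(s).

f(x) = x³ - 2x - 5
x₀ = 1.88, x₁ = 2.93

Secant formula: x_{n+1} = x_n - f(x_n)(x_n - x_{n-1})/(f(x_n) - f(x_{n-1}))

Iteration 1:
  f(1.880000) = -2.115328
  f(2.930000) = 14.293757
  x_2 = 2.930000 - 14.293757×(2.930000 - 1.880000)/(14.293757 - (-2.115328))
       = 2.015358
Iteration 2:
  f(2.930000) = 14.293757
  f(2.015358) = -0.845005
  x_3 = 2.015358 - (-0.845005)×(2.015358 - 2.930000)/(-0.845005 - 14.293757)
       = 2.066410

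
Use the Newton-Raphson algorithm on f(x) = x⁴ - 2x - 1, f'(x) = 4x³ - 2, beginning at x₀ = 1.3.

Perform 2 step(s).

f(x) = x⁴ - 2x - 1
f'(x) = 4x³ - 2
x₀ = 1.3

Newton-Raphson formula: x_{n+1} = x_n - f(x_n)/f'(x_n)

Iteration 1:
  f(1.300000) = -0.743900
  f'(1.300000) = 6.788000
  x_1 = 1.300000 - (-0.743900)/6.788000 = 1.409590
Iteration 2:
  f(1.409590) = 0.128771
  f'(1.409590) = 9.203116
  x_2 = 1.409590 - 0.128771/9.203116 = 1.395598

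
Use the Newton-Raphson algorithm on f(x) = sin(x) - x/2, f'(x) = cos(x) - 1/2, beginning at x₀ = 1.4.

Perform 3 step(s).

f(x) = sin(x) - x/2
f'(x) = cos(x) - 1/2
x₀ = 1.4

Newton-Raphson formula: x_{n+1} = x_n - f(x_n)/f'(x_n)

Iteration 1:
  f(1.400000) = 0.285450
  f'(1.400000) = -0.330033
  x_1 = 1.400000 - 0.285450/(-0.330033) = 2.264913
Iteration 2:
  f(2.264913) = -0.363838
  f'(2.264913) = -1.139707
  x_2 = 2.264913 - (-0.363838)/(-1.139707) = 1.945675
Iteration 3:
  f(1.945675) = -0.042286
  f'(1.945675) = -0.866160
  x_3 = 1.945675 - (-0.042286)/(-0.866160) = 1.896856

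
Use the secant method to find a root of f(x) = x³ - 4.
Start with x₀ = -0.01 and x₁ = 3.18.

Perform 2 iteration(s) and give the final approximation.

f(x) = x³ - 4
x₀ = -0.01, x₁ = 3.18

Secant formula: x_{n+1} = x_n - f(x_n)(x_n - x_{n-1})/(f(x_n) - f(x_{n-1}))

Iteration 1:
  f(-0.010000) = -4.000001
  f(3.180000) = 28.157432
  x_2 = 3.180000 - 28.157432×(3.180000 - (-0.010000))/(28.157432 - (-4.000001))
       = 0.386798
Iteration 2:
  f(3.180000) = 28.157432
  f(0.386798) = -3.942130
  x_3 = 0.386798 - (-3.942130)×(0.386798 - 3.180000)/(-3.942130 - 28.157432)
       = 0.729830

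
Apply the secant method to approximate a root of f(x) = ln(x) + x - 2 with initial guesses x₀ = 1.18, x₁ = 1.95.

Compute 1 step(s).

f(x) = ln(x) + x - 2
x₀ = 1.18, x₁ = 1.95

Secant formula: x_{n+1} = x_n - f(x_n)(x_n - x_{n-1})/(f(x_n) - f(x_{n-1}))

Iteration 1:
  f(1.180000) = -0.654486
  f(1.950000) = 0.617829
  x_2 = 1.950000 - 0.617829×(1.950000 - 1.180000)/(0.617829 - (-0.654486))
       = 1.576092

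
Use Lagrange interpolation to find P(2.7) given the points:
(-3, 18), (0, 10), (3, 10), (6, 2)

Lagrange interpolation formula:
P(x) = Σ yᵢ × Lᵢ(x)
where Lᵢ(x) = Π_{j≠i} (x - xⱼ)/(xᵢ - xⱼ)

L_0(2.7) = (2.7 - 0)/(-3 - 0) × (2.7 - 3)/(-3 - 3) × (2.7 - 6)/(-3 - 6) = -0.016500
L_1(2.7) = (2.7 - (-3))/(0 - (-3)) × (2.7 - 3)/(0 - 3) × (2.7 - 6)/(0 - 6) = 0.104500
L_2(2.7) = (2.7 - (-3))/(3 - (-3)) × (2.7 - 0)/(3 - 0) × (2.7 - 6)/(3 - 6) = 0.940500
L_3(2.7) = (2.7 - (-3))/(6 - (-3)) × (2.7 - 0)/(6 - 0) × (2.7 - 3)/(6 - 3) = -0.028500

P(2.7) = 18×L_0(2.7) + 10×L_1(2.7) + 10×L_2(2.7) + 2×L_3(2.7)
P(2.7) = 10.096000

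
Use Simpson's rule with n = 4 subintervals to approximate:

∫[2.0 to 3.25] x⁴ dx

f(x) = x⁴
a = 2.0, b = 3.25, n = 4
h = (b - a)/n = 0.312500

Simpson's rule: (h/3)[f(x₀) + 4f(x₁) + 2f(x₂) + ... + f(xₙ)]

x_0 = 2.0000, f(x_0) = 16.000000, coefficient = 1
x_1 = 2.3125, f(x_1) = 28.597427, coefficient = 4
x_2 = 2.6250, f(x_2) = 47.480713, coefficient = 2
x_3 = 2.9375, f(x_3) = 74.458023, coefficient = 4
x_4 = 3.2500, f(x_4) = 111.566406, coefficient = 1

I ≈ (0.312500/3) × 634.749634 = 66.119754
Exact value: 66.118164
Error: 0.001589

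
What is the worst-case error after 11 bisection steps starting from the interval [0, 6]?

Bisection error bound: |error| ≤ (b-a)/2^n
|error| ≤ (6 - 0)/2^11 = 6/2^11
|error| ≤ 0.0029296875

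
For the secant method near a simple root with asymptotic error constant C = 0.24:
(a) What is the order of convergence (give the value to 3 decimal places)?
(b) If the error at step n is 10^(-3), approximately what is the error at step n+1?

(a) Secant method has superlinear convergence with order φ = (1+√5)/2 ≈ 1.618.
    This means |e_{n+1}| ≈ C|e_n|^1.618.

(b) With |e_n| = 10^(-3) and C = 0.24:
    |e_{n+1}| ≈ 0.24 × (10^(-3))^1.618 = 0.24 × 10^(-4.85)

(a) ≈ 1.618 (golden ratio); (b) |e_{n+1}| ≈ 3.358e-06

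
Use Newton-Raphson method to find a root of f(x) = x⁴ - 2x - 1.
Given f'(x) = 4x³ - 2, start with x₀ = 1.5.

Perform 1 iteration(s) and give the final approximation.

f(x) = x⁴ - 2x - 1
f'(x) = 4x³ - 2
x₀ = 1.5

Newton-Raphson formula: x_{n+1} = x_n - f(x_n)/f'(x_n)

Iteration 1:
  f(1.500000) = 1.062500
  f'(1.500000) = 11.500000
  x_1 = 1.500000 - 1.062500/11.500000 = 1.407609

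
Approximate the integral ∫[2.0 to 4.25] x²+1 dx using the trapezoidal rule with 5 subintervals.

f(x) = x²+1
a = 2.0, b = 4.25, n = 5
h = (b - a)/n = 0.450000

Trapezoidal rule: (h/2)[f(x₀) + 2f(x₁) + 2f(x₂) + ... + f(xₙ)]

x_0 = 2.0000, f(x_0) = 5.000000, coefficient = 1
x_1 = 2.4500, f(x_1) = 7.002500, coefficient = 2
x_2 = 2.9000, f(x_2) = 9.410000, coefficient = 2
x_3 = 3.3500, f(x_3) = 12.222500, coefficient = 2
x_4 = 3.8000, f(x_4) = 15.440000, coefficient = 2
x_5 = 4.2500, f(x_5) = 19.062500, coefficient = 1

I ≈ (0.450000/2) × 112.212500 = 25.247813
Exact value: 25.171875
Error: 0.075938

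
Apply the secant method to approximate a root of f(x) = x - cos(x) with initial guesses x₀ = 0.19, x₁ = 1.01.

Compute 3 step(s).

f(x) = x - cos(x)
x₀ = 0.19, x₁ = 1.01

Secant formula: x_{n+1} = x_n - f(x_n)(x_n - x_{n-1})/(f(x_n) - f(x_{n-1}))

Iteration 1:
  f(0.190000) = -0.792004
  f(1.010000) = 0.478139
  x_2 = 1.010000 - 0.478139×(1.010000 - 0.190000)/(0.478139 - (-0.792004))
       = 0.701315
Iteration 2:
  f(1.010000) = 0.478139
  f(0.701315) = -0.062679
  x_3 = 0.701315 - (-0.062679)×(0.701315 - 1.010000)/(-0.062679 - 0.478139)
       = 0.737091
Iteration 3:
  f(0.701315) = -0.062679
  f(0.737091) = -0.003336
  x_4 = 0.737091 - (-0.003336)×(0.737091 - 0.701315)/(-0.003336 - (-0.062679))
       = 0.739102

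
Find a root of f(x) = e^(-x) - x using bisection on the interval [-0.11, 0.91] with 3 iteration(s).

f(x) = e^(-x) - x
Initial interval: [-0.11, 0.91]

Iteration 1:
  c_1 = (-0.110000 + 0.910000)/2 = 0.400000
  f(c_1) = f(0.400000) = 0.270320
  f(a) × f(c) ≥ 0, new interval: [0.400000, 0.910000]
Iteration 2:
  c_2 = (0.400000 + 0.910000)/2 = 0.655000
  f(c_2) = f(0.655000) = -0.135558
  f(a) × f(c) < 0, new interval: [0.400000, 0.655000]
Iteration 3:
  c_3 = (0.400000 + 0.655000)/2 = 0.527500
  f(c_3) = f(0.527500) = 0.062578
  f(a) × f(c) ≥ 0, new interval: [0.527500, 0.655000]

After 3 iteration(s), the approximation is c_3 = 0.527500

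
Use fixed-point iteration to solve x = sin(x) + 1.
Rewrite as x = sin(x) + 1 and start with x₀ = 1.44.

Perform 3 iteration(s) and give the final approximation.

Equation: x = sin(x) + 1
Fixed-point form: x = sin(x) + 1
x₀ = 1.44

x_1 = g(1.440000) = 1.991458
x_2 = g(1.991458) = 1.912819
x_3 = g(1.912819) = 1.942078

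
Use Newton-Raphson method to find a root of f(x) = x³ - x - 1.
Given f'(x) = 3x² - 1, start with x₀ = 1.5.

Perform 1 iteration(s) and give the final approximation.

f(x) = x³ - x - 1
f'(x) = 3x² - 1
x₀ = 1.5

Newton-Raphson formula: x_{n+1} = x_n - f(x_n)/f'(x_n)

Iteration 1:
  f(1.500000) = 0.875000
  f'(1.500000) = 5.750000
  x_1 = 1.500000 - 0.875000/5.750000 = 1.347826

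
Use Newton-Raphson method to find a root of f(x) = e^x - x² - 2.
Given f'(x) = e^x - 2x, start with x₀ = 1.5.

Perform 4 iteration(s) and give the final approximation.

f(x) = e^x - x² - 2
f'(x) = e^x - 2x
x₀ = 1.5

Newton-Raphson formula: x_{n+1} = x_n - f(x_n)/f'(x_n)

Iteration 1:
  f(1.500000) = 0.231689
  f'(1.500000) = 1.481689
  x_1 = 1.500000 - 0.231689/1.481689 = 1.343632
Iteration 2:
  f(1.343632) = 0.027592
  f'(1.343632) = 1.145675
  x_2 = 1.343632 - 0.027592/1.145675 = 1.319548
Iteration 3:
  f(1.319548) = 0.000523
  f'(1.319548) = 1.102634
  x_3 = 1.319548 - 0.000523/1.102634 = 1.319074
Iteration 4:
  f(1.319074) = 0.000000
  f'(1.319074) = 1.101808
  x_4 = 1.319074 - 0.000000/1.101808 = 1.319074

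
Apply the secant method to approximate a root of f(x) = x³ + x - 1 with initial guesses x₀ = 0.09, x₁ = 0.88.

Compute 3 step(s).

f(x) = x³ + x - 1
x₀ = 0.09, x₁ = 0.88

Secant formula: x_{n+1} = x_n - f(x_n)(x_n - x_{n-1})/(f(x_n) - f(x_{n-1}))

Iteration 1:
  f(0.090000) = -0.909271
  f(0.880000) = 0.561472
  x_2 = 0.880000 - 0.561472×(0.880000 - 0.090000)/(0.561472 - (-0.909271))
       = 0.578409
Iteration 2:
  f(0.880000) = 0.561472
  f(0.578409) = -0.228080
  x_3 = 0.578409 - (-0.228080)×(0.578409 - 0.880000)/(-0.228080 - 0.561472)
       = 0.665530
Iteration 3:
  f(0.578409) = -0.228080
  f(0.665530) = -0.039686
  x_4 = 0.665530 - (-0.039686)×(0.665530 - 0.578409)/(-0.039686 - (-0.228080))
       = 0.683883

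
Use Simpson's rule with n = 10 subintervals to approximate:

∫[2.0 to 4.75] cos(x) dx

f(x) = cos(x)
a = 2.0, b = 4.75, n = 10
h = (b - a)/n = 0.275000

Simpson's rule: (h/3)[f(x₀) + 4f(x₁) + 2f(x₂) + ... + f(xₙ)]

x_0 = 2.0000, f(x_0) = -0.416147, coefficient = 1
x_1 = 2.2750, f(x_1) = -0.647427, coefficient = 4
x_2 = 2.5500, f(x_2) = -0.830054, coefficient = 2
x_3 = 2.8250, f(x_3) = -0.950302, coefficient = 4
x_4 = 3.1000, f(x_4) = -0.999135, coefficient = 2
x_5 = 3.3750, f(x_5) = -0.972884, coefficient = 4
x_6 = 3.6500, f(x_6) = -0.873521, coefficient = 2
x_7 = 3.9250, f(x_7) = -0.708513, coefficient = 4
x_8 = 4.2000, f(x_8) = -0.490261, coefficient = 2
x_9 = 4.4750, f(x_9) = -0.235166, coefficient = 4
x_10 = 4.7500, f(x_10) = 0.037602, coefficient = 1

I ≈ (0.275000/3) × -20.821652 = -1.908651
Exact value: -1.908590
Error: 0.000061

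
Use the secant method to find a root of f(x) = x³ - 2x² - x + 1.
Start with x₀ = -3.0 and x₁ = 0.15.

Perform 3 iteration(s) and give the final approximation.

f(x) = x³ - 2x² - x + 1
x₀ = -3.0, x₁ = 0.15

Secant formula: x_{n+1} = x_n - f(x_n)(x_n - x_{n-1})/(f(x_n) - f(x_{n-1}))

Iteration 1:
  f(-3.000000) = -41.000000
  f(0.150000) = 0.808375
  x_2 = 0.150000 - 0.808375×(0.150000 - (-3.000000))/(0.808375 - (-41.000000))
       = 0.089094
Iteration 2:
  f(0.150000) = 0.808375
  f(0.089094) = 0.895738
  x_3 = 0.089094 - 0.895738×(0.089094 - 0.150000)/(0.895738 - 0.808375)
       = 0.713569
Iteration 3:
  f(0.089094) = 0.895738
  f(0.713569) = -0.368594
  x_4 = 0.713569 - (-0.368594)×(0.713569 - 0.089094)/(-0.368594 - 0.895738)
       = 0.531514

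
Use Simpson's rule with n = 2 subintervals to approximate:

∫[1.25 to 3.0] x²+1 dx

f(x) = x²+1
a = 1.25, b = 3.0, n = 2
h = (b - a)/n = 0.875000

Simpson's rule: (h/3)[f(x₀) + 4f(x₁) + 2f(x₂) + ... + f(xₙ)]

x_0 = 1.2500, f(x_0) = 2.562500, coefficient = 1
x_1 = 2.1250, f(x_1) = 5.515625, coefficient = 4
x_2 = 3.0000, f(x_2) = 10.000000, coefficient = 1

I ≈ (0.875000/3) × 34.625000 = 10.098958
Exact value: 10.098958
Error: 0.000000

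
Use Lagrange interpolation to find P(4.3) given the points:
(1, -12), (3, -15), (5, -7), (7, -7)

Lagrange interpolation formula:
P(x) = Σ yᵢ × Lᵢ(x)
where Lᵢ(x) = Π_{j≠i} (x - xⱼ)/(xᵢ - xⱼ)

L_0(4.3) = (4.3 - 3)/(1 - 3) × (4.3 - 5)/(1 - 5) × (4.3 - 7)/(1 - 7) = -0.051188
L_1(4.3) = (4.3 - 1)/(3 - 1) × (4.3 - 5)/(3 - 5) × (4.3 - 7)/(3 - 7) = 0.389813
L_2(4.3) = (4.3 - 1)/(5 - 1) × (4.3 - 3)/(5 - 3) × (4.3 - 7)/(5 - 7) = 0.723937
L_3(4.3) = (4.3 - 1)/(7 - 1) × (4.3 - 3)/(7 - 3) × (4.3 - 5)/(7 - 5) = -0.062563

P(4.3) = (-12)×L_0(4.3) + (-15)×L_1(4.3) + (-7)×L_2(4.3) + (-7)×L_3(4.3)
P(4.3) = -9.862563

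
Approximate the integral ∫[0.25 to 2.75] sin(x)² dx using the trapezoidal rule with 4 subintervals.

f(x) = sin(x)²
a = 0.25, b = 2.75, n = 4
h = (b - a)/n = 0.625000

Trapezoidal rule: (h/2)[f(x₀) + 2f(x₁) + 2f(x₂) + ... + f(xₙ)]

x_0 = 0.2500, f(x_0) = 0.061209, coefficient = 1
x_1 = 0.8750, f(x_1) = 0.589123, coefficient = 2
x_2 = 1.5000, f(x_2) = 0.994996, coefficient = 2
x_3 = 2.1250, f(x_3) = 0.723044, coefficient = 2
x_4 = 2.7500, f(x_4) = 0.145665, coefficient = 1

I ≈ (0.625000/2) × 4.821200 = 1.506625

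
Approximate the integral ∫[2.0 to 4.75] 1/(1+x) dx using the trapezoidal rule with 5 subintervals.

f(x) = 1/(1+x)
a = 2.0, b = 4.75, n = 5
h = (b - a)/n = 0.550000

Trapezoidal rule: (h/2)[f(x₀) + 2f(x₁) + 2f(x₂) + ... + f(xₙ)]

x_0 = 2.0000, f(x_0) = 0.333333, coefficient = 1
x_1 = 2.5500, f(x_1) = 0.281690, coefficient = 2
x_2 = 3.1000, f(x_2) = 0.243902, coefficient = 2
x_3 = 3.6500, f(x_3) = 0.215054, coefficient = 2
x_4 = 4.2000, f(x_4) = 0.192308, coefficient = 2
x_5 = 4.7500, f(x_5) = 0.173913, coefficient = 1

I ≈ (0.550000/2) × 2.373154 = 0.652617
Exact value: 0.650588
Error: 0.002030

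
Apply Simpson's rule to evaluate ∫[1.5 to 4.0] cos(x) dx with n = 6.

f(x) = cos(x)
a = 1.5, b = 4.0, n = 6
h = (b - a)/n = 0.416667

Simpson's rule: (h/3)[f(x₀) + 4f(x₁) + 2f(x₂) + ... + f(xₙ)]

x_0 = 1.5000, f(x_0) = 0.070737, coefficient = 1
x_1 = 1.9167, f(x_1) = -0.339016, coefficient = 4
x_2 = 2.3333, f(x_2) = -0.690758, coefficient = 2
x_3 = 2.7500, f(x_3) = -0.924302, coefficient = 4
x_4 = 3.1667, f(x_4) = -0.999686, coefficient = 2
x_5 = 3.5833, f(x_5) = -0.904009, coefficient = 4
x_6 = 4.0000, f(x_6) = -0.653644, coefficient = 1

I ≈ (0.416667/3) × -12.633101 = -1.754597
Exact value: -1.754297
Error: 0.000300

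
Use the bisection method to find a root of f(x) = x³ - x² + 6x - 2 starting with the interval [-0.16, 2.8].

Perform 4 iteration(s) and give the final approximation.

f(x) = x³ - x² + 6x - 2
Initial interval: [-0.16, 2.8]

Iteration 1:
  c_1 = (-0.160000 + 2.800000)/2 = 1.320000
  f(c_1) = f(1.320000) = 6.477568
  f(a) × f(c) < 0, new interval: [-0.160000, 1.320000]
Iteration 2:
  c_2 = (-0.160000 + 1.320000)/2 = 0.580000
  f(c_2) = f(0.580000) = 1.338712
  f(a) × f(c) < 0, new interval: [-0.160000, 0.580000]
Iteration 3:
  c_3 = (-0.160000 + 0.580000)/2 = 0.210000
  f(c_3) = f(0.210000) = -0.774839
  f(a) × f(c) ≥ 0, new interval: [0.210000, 0.580000]
Iteration 4:
  c_4 = (0.210000 + 0.580000)/2 = 0.395000
  f(c_4) = f(0.395000) = 0.275605
  f(a) × f(c) < 0, new interval: [0.210000, 0.395000]

After 4 iteration(s), the approximation is c_4 = 0.395000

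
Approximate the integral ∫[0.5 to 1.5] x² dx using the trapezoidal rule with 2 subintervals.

f(x) = x²
a = 0.5, b = 1.5, n = 2
h = (b - a)/n = 0.500000

Trapezoidal rule: (h/2)[f(x₀) + 2f(x₁) + 2f(x₂) + ... + f(xₙ)]

x_0 = 0.5000, f(x_0) = 0.250000, coefficient = 1
x_1 = 1.0000, f(x_1) = 1.000000, coefficient = 2
x_2 = 1.5000, f(x_2) = 2.250000, coefficient = 1

I ≈ (0.500000/2) × 4.500000 = 1.125000
Exact value: 1.083333
Error: 0.041667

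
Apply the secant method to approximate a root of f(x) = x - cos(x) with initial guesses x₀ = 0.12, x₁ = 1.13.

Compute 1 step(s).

f(x) = x - cos(x)
x₀ = 0.12, x₁ = 1.13

Secant formula: x_{n+1} = x_n - f(x_n)(x_n - x_{n-1})/(f(x_n) - f(x_{n-1}))

Iteration 1:
  f(0.120000) = -0.872809
  f(1.130000) = 0.703340
  x_2 = 1.130000 - 0.703340×(1.130000 - 0.120000)/(0.703340 - (-0.872809))
       = 0.679298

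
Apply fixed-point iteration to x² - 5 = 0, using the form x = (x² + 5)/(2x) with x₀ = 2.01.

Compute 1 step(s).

Equation: x² - 5 = 0
Fixed-point form: x = (x² + 5)/(2x)
x₀ = 2.01

x_1 = g(2.010000) = 2.248781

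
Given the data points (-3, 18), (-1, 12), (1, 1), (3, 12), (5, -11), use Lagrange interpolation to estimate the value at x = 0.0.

Lagrange interpolation formula:
P(x) = Σ yᵢ × Lᵢ(x)
where Lᵢ(x) = Π_{j≠i} (x - xⱼ)/(xᵢ - xⱼ)

L_0(0.0) = (0.0 - (-1))/(-3 - (-1)) × (0.0 - 1)/(-3 - 1) × (0.0 - 3)/(-3 - 3) × (0.0 - 5)/(-3 - 5) = -0.039062
L_1(0.0) = (0.0 - (-3))/(-1 - (-3)) × (0.0 - 1)/(-1 - 1) × (0.0 - 3)/(-1 - 3) × (0.0 - 5)/(-1 - 5) = 0.468750
L_2(0.0) = (0.0 - (-3))/(1 - (-3)) × (0.0 - (-1))/(1 - (-1)) × (0.0 - 3)/(1 - 3) × (0.0 - 5)/(1 - 5) = 0.703125
L_3(0.0) = (0.0 - (-3))/(3 - (-3)) × (0.0 - (-1))/(3 - (-1)) × (0.0 - 1)/(3 - 1) × (0.0 - 5)/(3 - 5) = -0.156250
L_4(0.0) = (0.0 - (-3))/(5 - (-3)) × (0.0 - (-1))/(5 - (-1)) × (0.0 - 1)/(5 - 1) × (0.0 - 3)/(5 - 3) = 0.023438

P(0.0) = 18×L_0(0.0) + 12×L_1(0.0) + 1×L_2(0.0) + 12×L_3(0.0) + (-11)×L_4(0.0)
P(0.0) = 3.492188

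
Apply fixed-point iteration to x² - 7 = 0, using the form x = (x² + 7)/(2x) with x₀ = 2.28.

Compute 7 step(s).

Equation: x² - 7 = 0
Fixed-point form: x = (x² + 7)/(2x)
x₀ = 2.28

x_1 = g(2.280000) = 2.675088
x_2 = g(2.675088) = 2.645912
x_3 = g(2.645912) = 2.645751
x_4 = g(2.645751) = 2.645751
x_5 = g(2.645751) = 2.645751
x_6 = g(2.645751) = 2.645751
x_7 = g(2.645751) = 2.645751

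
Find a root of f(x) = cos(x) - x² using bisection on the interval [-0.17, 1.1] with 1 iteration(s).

f(x) = cos(x) - x²
Initial interval: [-0.17, 1.1]

Iteration 1:
  c_1 = (-0.170000 + 1.100000)/2 = 0.465000
  f(c_1) = f(0.465000) = 0.677597
  f(a) × f(c) ≥ 0, new interval: [0.465000, 1.100000]

After 1 iteration(s), the approximation is c_1 = 0.465000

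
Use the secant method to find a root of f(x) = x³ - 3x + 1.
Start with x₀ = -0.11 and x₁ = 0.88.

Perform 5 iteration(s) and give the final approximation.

f(x) = x³ - 3x + 1
x₀ = -0.11, x₁ = 0.88

Secant formula: x_{n+1} = x_n - f(x_n)(x_n - x_{n-1})/(f(x_n) - f(x_{n-1}))

Iteration 1:
  f(-0.110000) = 1.328669
  f(0.880000) = -0.958528
  x_2 = 0.880000 - (-0.958528)×(0.880000 - (-0.110000))/(-0.958528 - 1.328669)
       = 0.465107
Iteration 2:
  f(0.880000) = -0.958528
  f(0.465107) = -0.294706
  x_3 = 0.465107 - (-0.294706)×(0.465107 - 0.880000)/(-0.294706 - (-0.958528))
       = 0.280913
Iteration 3:
  f(0.465107) = -0.294706
  f(0.280913) = 0.179428
  x_4 = 0.280913 - 0.179428×(0.280913 - 0.465107)/(0.179428 - (-0.294706))
       = 0.350618
Iteration 4:
  f(0.280913) = 0.179428
  f(0.350618) = -0.008752
  x_5 = 0.350618 - (-0.008752)×(0.350618 - 0.280913)/(-0.008752 - 0.179428)
       = 0.347376
Iteration 5:
  f(0.350618) = -0.008752
  f(0.347376) = -0.000211
  x_6 = 0.347376 - (-0.000211)×(0.347376 - 0.350618)/(-0.000211 - (-0.008752))
       = 0.347296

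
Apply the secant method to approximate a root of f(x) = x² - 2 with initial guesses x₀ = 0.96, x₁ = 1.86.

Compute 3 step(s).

f(x) = x² - 2
x₀ = 0.96, x₁ = 1.86

Secant formula: x_{n+1} = x_n - f(x_n)(x_n - x_{n-1})/(f(x_n) - f(x_{n-1}))

Iteration 1:
  f(0.960000) = -1.078400
  f(1.860000) = 1.459600
  x_2 = 1.860000 - 1.459600×(1.860000 - 0.960000)/(1.459600 - (-1.078400))
       = 1.342411
Iteration 2:
  f(1.860000) = 1.459600
  f(1.342411) = -0.197932
  x_3 = 1.342411 - (-0.197932)×(1.342411 - 1.860000)/(-0.197932 - 1.459600)
       = 1.404218
Iteration 3:
  f(1.342411) = -0.197932
  f(1.404218) = -0.028171
  x_4 = 1.404218 - (-0.028171)×(1.404218 - 1.342411)/(-0.028171 - (-0.197932))
       = 1.414475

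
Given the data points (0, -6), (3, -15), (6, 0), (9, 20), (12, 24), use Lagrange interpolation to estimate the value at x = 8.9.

Lagrange interpolation formula:
P(x) = Σ yᵢ × Lᵢ(x)
where Lᵢ(x) = Π_{j≠i} (x - xⱼ)/(xᵢ - xⱼ)

L_0(8.9) = (8.9 - 3)/(0 - 3) × (8.9 - 6)/(0 - 6) × (8.9 - 9)/(0 - 9) × (8.9 - 12)/(0 - 12) = 0.002728
L_1(8.9) = (8.9 - 0)/(3 - 0) × (8.9 - 6)/(3 - 6) × (8.9 - 9)/(3 - 9) × (8.9 - 12)/(3 - 12) = -0.016463
L_2(8.9) = (8.9 - 0)/(6 - 0) × (8.9 - 3)/(6 - 3) × (8.9 - 9)/(6 - 9) × (8.9 - 12)/(6 - 12) = 0.050241
L_3(8.9) = (8.9 - 0)/(9 - 0) × (8.9 - 3)/(9 - 3) × (8.9 - 6)/(9 - 6) × (8.9 - 12)/(9 - 12) = 0.971327
L_4(8.9) = (8.9 - 0)/(12 - 0) × (8.9 - 3)/(12 - 3) × (8.9 - 6)/(12 - 6) × (8.9 - 9)/(12 - 9) = -0.007833

P(8.9) = (-6)×L_0(8.9) + (-15)×L_1(8.9) + 0×L_2(8.9) + 20×L_3(8.9) + 24×L_4(8.9)
P(8.9) = 19.469117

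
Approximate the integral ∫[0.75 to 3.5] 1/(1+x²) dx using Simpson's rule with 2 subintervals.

f(x) = 1/(1+x²)
a = 0.75, b = 3.5, n = 2
h = (b - a)/n = 1.375000

Simpson's rule: (h/3)[f(x₀) + 4f(x₁) + 2f(x₂) + ... + f(xₙ)]

x_0 = 0.7500, f(x_0) = 0.640000, coefficient = 1
x_1 = 2.1250, f(x_1) = 0.181303, coefficient = 4
x_2 = 3.5000, f(x_2) = 0.075472, coefficient = 1

I ≈ (1.375000/3) × 1.440684 = 0.660314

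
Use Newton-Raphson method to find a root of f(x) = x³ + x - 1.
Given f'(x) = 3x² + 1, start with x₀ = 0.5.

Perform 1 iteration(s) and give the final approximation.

f(x) = x³ + x - 1
f'(x) = 3x² + 1
x₀ = 0.5

Newton-Raphson formula: x_{n+1} = x_n - f(x_n)/f'(x_n)

Iteration 1:
  f(0.500000) = -0.375000
  f'(0.500000) = 1.750000
  x_1 = 0.500000 - (-0.375000)/1.750000 = 0.714286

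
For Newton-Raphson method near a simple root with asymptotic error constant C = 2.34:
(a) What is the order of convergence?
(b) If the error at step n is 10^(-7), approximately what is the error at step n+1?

(a) Newton-Raphson has quadratic (order 2) convergence near simple roots.
    This means |e_{n+1}| ≈ C|e_n|².

(b) With |e_n| = 10^(-7) and C = 2.34:
    |e_{n+1}| ≈ 2.34 × (10^(-7))² = 2.34 × 10^(-14)

(a) 2 (quadratic); (b) |e_{n+1}| ≈ 2.340e-14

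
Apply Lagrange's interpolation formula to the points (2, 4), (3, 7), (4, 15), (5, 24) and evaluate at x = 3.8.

Lagrange interpolation formula:
P(x) = Σ yᵢ × Lᵢ(x)
where Lᵢ(x) = Π_{j≠i} (x - xⱼ)/(xᵢ - xⱼ)

L_0(3.8) = (3.8 - 3)/(2 - 3) × (3.8 - 4)/(2 - 4) × (3.8 - 5)/(2 - 5) = -0.032000
L_1(3.8) = (3.8 - 2)/(3 - 2) × (3.8 - 4)/(3 - 4) × (3.8 - 5)/(3 - 5) = 0.216000
L_2(3.8) = (3.8 - 2)/(4 - 2) × (3.8 - 3)/(4 - 3) × (3.8 - 5)/(4 - 5) = 0.864000
L_3(3.8) = (3.8 - 2)/(5 - 2) × (3.8 - 3)/(5 - 3) × (3.8 - 4)/(5 - 4) = -0.048000

P(3.8) = 4×L_0(3.8) + 7×L_1(3.8) + 15×L_2(3.8) + 24×L_3(3.8)
P(3.8) = 13.192000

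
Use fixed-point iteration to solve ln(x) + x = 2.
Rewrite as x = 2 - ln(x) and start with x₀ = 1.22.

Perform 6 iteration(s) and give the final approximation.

Equation: ln(x) + x = 2
Fixed-point form: x = 2 - ln(x)
x₀ = 1.22

x_1 = g(1.220000) = 1.801149
x_2 = g(1.801149) = 1.411575
x_3 = g(1.411575) = 1.655294
x_4 = g(1.655294) = 1.496021
x_5 = g(1.496021) = 1.597191
x_6 = g(1.597191) = 1.531754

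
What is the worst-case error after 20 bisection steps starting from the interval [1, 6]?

Bisection error bound: |error| ≤ (b-a)/2^n
|error| ≤ (6 - 1)/2^20 = 5/2^20
|error| ≤ 0.0000047684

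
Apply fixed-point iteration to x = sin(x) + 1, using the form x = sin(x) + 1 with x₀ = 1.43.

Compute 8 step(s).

Equation: x = sin(x) + 1
Fixed-point form: x = sin(x) + 1
x₀ = 1.43

x_1 = g(1.430000) = 1.990105
x_2 = g(1.990105) = 1.913371
x_3 = g(1.913371) = 1.941893
x_4 = g(1.941893) = 1.931930
x_5 = g(1.931930) = 1.935497
x_6 = g(1.935497) = 1.934231
x_7 = g(1.934231) = 1.934681
x_8 = g(1.934681) = 1.934521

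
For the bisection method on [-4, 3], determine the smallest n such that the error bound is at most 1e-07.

We need (b-a)/2^n ≤ 1e-07
(3 - (-4))/2^n ≤ 1e-07
7/2^n ≤ 1e-07
2^n ≥ 70000000
n ≥ log₂(70000000) = 26.06
n ≥ 27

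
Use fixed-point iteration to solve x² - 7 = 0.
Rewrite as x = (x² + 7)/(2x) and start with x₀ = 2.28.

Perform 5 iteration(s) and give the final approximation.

Equation: x² - 7 = 0
Fixed-point form: x = (x² + 7)/(2x)
x₀ = 2.28

x_1 = g(2.280000) = 2.675088
x_2 = g(2.675088) = 2.645912
x_3 = g(2.645912) = 2.645751
x_4 = g(2.645751) = 2.645751
x_5 = g(2.645751) = 2.645751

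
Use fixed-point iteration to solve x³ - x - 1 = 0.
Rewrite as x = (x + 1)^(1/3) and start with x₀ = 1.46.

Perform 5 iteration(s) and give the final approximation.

Equation: x³ - x - 1 = 0
Fixed-point form: x = (x + 1)^(1/3)
x₀ = 1.46

x_1 = g(1.460000) = 1.349931
x_2 = g(1.349931) = 1.329490
x_3 = g(1.329490) = 1.325624
x_4 = g(1.325624) = 1.324890
x_5 = g(1.324890) = 1.324751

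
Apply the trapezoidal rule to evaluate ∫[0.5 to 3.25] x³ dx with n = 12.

f(x) = x³
a = 0.5, b = 3.25, n = 12
h = (b - a)/n = 0.229167

Trapezoidal rule: (h/2)[f(x₀) + 2f(x₁) + 2f(x₂) + ... + f(xₙ)]

x_0 = 0.5000, f(x_0) = 0.125000, coefficient = 1
x_1 = 0.7292, f(x_1) = 0.387686, coefficient = 2
x_2 = 0.9583, f(x_2) = 0.880136, coefficient = 2
x_3 = 1.1875, f(x_3) = 1.674561, coefficient = 2
x_4 = 1.4167, f(x_4) = 2.843171, coefficient = 2
x_5 = 1.6458, f(x_5) = 4.458180, coefficient = 2
x_6 = 1.8750, f(x_6) = 6.591797, coefficient = 2
x_7 = 2.1042, f(x_7) = 9.316234, coefficient = 2
x_8 = 2.3333, f(x_8) = 12.703704, coefficient = 2
x_9 = 2.5625, f(x_9) = 16.826416, coefficient = 2
x_10 = 2.7917, f(x_10) = 21.756583, coefficient = 2
x_11 = 3.0208, f(x_11) = 27.566415, coefficient = 2
x_12 = 3.2500, f(x_12) = 34.328125, coefficient = 1

I ≈ (0.229167/2) × 244.462891 = 28.011373
Exact value: 27.875977
Error: 0.135396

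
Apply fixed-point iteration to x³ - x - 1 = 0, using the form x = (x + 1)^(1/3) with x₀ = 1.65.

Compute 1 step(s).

Equation: x³ - x - 1 = 0
Fixed-point form: x = (x + 1)^(1/3)
x₀ = 1.65

x_1 = g(1.650000) = 1.383828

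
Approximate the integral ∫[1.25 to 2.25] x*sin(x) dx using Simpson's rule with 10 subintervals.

f(x) = x*sin(x)
a = 1.25, b = 2.25, n = 10
h = (b - a)/n = 0.100000

Simpson's rule: (h/3)[f(x₀) + 4f(x₁) + 2f(x₂) + ... + f(xₙ)]

x_0 = 1.2500, f(x_0) = 1.186231, coefficient = 1
x_1 = 1.3500, f(x_1) = 1.317227, coefficient = 4
x_2 = 1.4500, f(x_2) = 1.439434, coefficient = 2
x_3 = 1.5500, f(x_3) = 1.549665, coefficient = 4
x_4 = 1.6500, f(x_4) = 1.644827, coefficient = 2
x_5 = 1.7500, f(x_5) = 1.721975, coefficient = 4
x_6 = 1.8500, f(x_6) = 1.778359, coefficient = 2
x_7 = 1.9500, f(x_7) = 1.811471, coefficient = 4
x_8 = 2.0500, f(x_8) = 1.819093, coefficient = 2
x_9 = 2.1500, f(x_9) = 1.799332, coefficient = 4
x_10 = 2.2500, f(x_10) = 1.750665, coefficient = 1

I ≈ (0.100000/3) × 49.099004 = 1.636633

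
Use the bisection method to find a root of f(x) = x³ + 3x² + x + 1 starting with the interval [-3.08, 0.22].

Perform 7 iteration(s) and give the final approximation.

f(x) = x³ + 3x² + x + 1
Initial interval: [-3.08, 0.22]

Iteration 1:
  c_1 = (-3.080000 + 0.220000)/2 = -1.430000
  f(c_1) = f(-1.430000) = 2.780493
  f(a) × f(c) < 0, new interval: [-3.080000, -1.430000]
Iteration 2:
  c_2 = (-3.080000 + (-1.430000))/2 = -2.255000
  f(c_2) = f(-2.255000) = 2.533344
  f(a) × f(c) < 0, new interval: [-3.080000, -2.255000]
Iteration 3:
  c_3 = (-3.080000 + (-2.255000))/2 = -2.667500
  f(c_3) = f(-2.667500) = 0.698422
  f(a) × f(c) < 0, new interval: [-3.080000, -2.667500]
Iteration 4:
  c_4 = (-3.080000 + (-2.667500))/2 = -2.873750
  f(c_4) = f(-2.873750) = -0.831122
  f(a) × f(c) ≥ 0, new interval: [-2.873750, -2.667500]
Iteration 5:
  c_5 = (-2.873750 + (-2.667500))/2 = -2.770625
  f(c_5) = f(-2.770625) = -0.009859
  f(a) × f(c) ≥ 0, new interval: [-2.770625, -2.667500]
Iteration 6:
  c_6 = (-2.770625 + (-2.667500))/2 = -2.719062
  f(c_6) = f(-2.719062) = 0.357993
  f(a) × f(c) < 0, new interval: [-2.770625, -2.719062]
Iteration 7:
  c_7 = (-2.770625 + (-2.719062))/2 = -2.744844
  f(c_7) = f(-2.744844) = 0.177546
  f(a) × f(c) < 0, new interval: [-2.770625, -2.744844]

After 7 iteration(s), the approximation is c_7 = -2.744844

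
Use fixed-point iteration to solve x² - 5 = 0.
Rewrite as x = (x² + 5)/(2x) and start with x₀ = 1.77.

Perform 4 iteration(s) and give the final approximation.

Equation: x² - 5 = 0
Fixed-point form: x = (x² + 5)/(2x)
x₀ = 1.77

x_1 = g(1.770000) = 2.297429
x_2 = g(2.297429) = 2.236887
x_3 = g(2.236887) = 2.236068
x_4 = g(2.236068) = 2.236068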